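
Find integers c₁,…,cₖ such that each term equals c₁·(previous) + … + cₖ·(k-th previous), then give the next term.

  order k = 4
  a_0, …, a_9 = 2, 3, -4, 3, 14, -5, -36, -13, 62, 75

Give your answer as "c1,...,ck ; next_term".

1,-3,1,-2 ; -52

  a_4 = 1·3 + -3·-4 + 1·3 + -2·2 = 14
  a_5 = 1·14 + -3·3 + 1·-4 + -2·3 = -5
  a_6 = 1·-5 + -3·14 + 1·3 + -2·-4 = -36
  a_7 = 1·-36 + -3·-5 + 1·14 + -2·3 = -13
  a_8 = 1·-13 + -3·-36 + 1·-5 + -2·14 = 62
  a_9 = 1·62 + -3·-13 + 1·-36 + -2·-5 = 75
  a_10 = 1·75 + -3·62 + 1·-13 + -2·-36 = -52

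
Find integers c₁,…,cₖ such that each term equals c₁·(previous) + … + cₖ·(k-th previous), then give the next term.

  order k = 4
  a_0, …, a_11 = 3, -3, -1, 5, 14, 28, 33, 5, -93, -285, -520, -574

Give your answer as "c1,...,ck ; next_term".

2,-1,-2,-1 ; 35

  a_4 = 2·5 + -1·-1 + -2·-3 + -1·3 = 14
  a_5 = 2·14 + -1·5 + -2·-1 + -1·-3 = 28
  a_6 = 2·28 + -1·14 + -2·5 + -1·-1 = 33
  a_7 = 2·33 + -1·28 + -2·14 + -1·5 = 5
  a_8 = 2·5 + -1·33 + -2·28 + -1·14 = -93
  a_9 = 2·-93 + -1·5 + -2·33 + -1·28 = -285
  a_10 = 2·-285 + -1·-93 + -2·5 + -1·33 = -520
  a_11 = 2·-520 + -1·-285 + -2·-93 + -1·5 = -574
  a_12 = 2·-574 + -1·-520 + -2·-285 + -1·-93 = 35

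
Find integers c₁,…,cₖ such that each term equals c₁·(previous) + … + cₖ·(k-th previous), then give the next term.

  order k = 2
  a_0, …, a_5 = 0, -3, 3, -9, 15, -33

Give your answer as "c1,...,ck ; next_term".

-1,2 ; 63

  a_2 = -1·-3 + 2·0 = 3
  a_3 = -1·3 + 2·-3 = -9
  a_4 = -1·-9 + 2·3 = 15
  a_5 = -1·15 + 2·-9 = -33
  a_6 = -1·-33 + 2·15 = 63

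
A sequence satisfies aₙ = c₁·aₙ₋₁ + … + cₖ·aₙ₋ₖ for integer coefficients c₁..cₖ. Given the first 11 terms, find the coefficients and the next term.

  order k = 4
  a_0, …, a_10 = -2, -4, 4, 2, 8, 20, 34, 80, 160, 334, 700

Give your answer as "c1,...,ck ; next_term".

  a_4 = 1·2 + 2·4 + 1·-4 + -1·-2 = 8
  a_5 = 1·8 + 2·2 + 1·4 + -1·-4 = 20
  a_6 = 1·20 + 2·8 + 1·2 + -1·4 = 34
  a_7 = 1·34 + 2·20 + 1·8 + -1·2 = 80
  a_8 = 1·80 + 2·34 + 1·20 + -1·8 = 160
  a_9 = 1·160 + 2·80 + 1·34 + -1·20 = 334
  a_10 = 1·334 + 2·160 + 1·80 + -1·34 = 700
  a_11 = 1·700 + 2·334 + 1·160 + -1·80 = 1448

1,2,1,-1 ; 1448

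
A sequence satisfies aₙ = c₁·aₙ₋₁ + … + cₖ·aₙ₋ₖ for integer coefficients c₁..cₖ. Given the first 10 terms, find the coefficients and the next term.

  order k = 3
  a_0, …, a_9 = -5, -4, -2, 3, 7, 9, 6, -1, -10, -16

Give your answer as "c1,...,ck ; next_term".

1,0,-1 ; -15

  a_3 = 1·-2 + 0·-4 + -1·-5 = 3
  a_4 = 1·3 + 0·-2 + -1·-4 = 7
  a_5 = 1·7 + 0·3 + -1·-2 = 9
  a_6 = 1·9 + 0·7 + -1·3 = 6
  a_7 = 1·6 + 0·9 + -1·7 = -1
  a_8 = 1·-1 + 0·6 + -1·9 = -10
  a_9 = 1·-10 + 0·-1 + -1·6 = -16
  a_10 = 1·-16 + 0·-10 + -1·-1 = -15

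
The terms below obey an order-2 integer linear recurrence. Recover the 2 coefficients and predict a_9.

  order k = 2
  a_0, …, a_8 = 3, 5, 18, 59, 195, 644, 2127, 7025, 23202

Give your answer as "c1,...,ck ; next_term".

  a_2 = 3·5 + 1·3 = 18
  a_3 = 3·18 + 1·5 = 59
  a_4 = 3·59 + 1·18 = 195
  a_5 = 3·195 + 1·59 = 644
  a_6 = 3·644 + 1·195 = 2127
  a_7 = 3·2127 + 1·644 = 7025
  a_8 = 3·7025 + 1·2127 = 23202
  a_9 = 3·23202 + 1·7025 = 76631

3,1 ; 76631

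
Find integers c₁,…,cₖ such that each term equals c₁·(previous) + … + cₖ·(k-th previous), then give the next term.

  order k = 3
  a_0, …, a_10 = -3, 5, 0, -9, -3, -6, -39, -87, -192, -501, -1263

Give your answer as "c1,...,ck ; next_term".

  a_3 = 2·0 + 0·5 + 3·-3 = -9
  a_4 = 2·-9 + 0·0 + 3·5 = -3
  a_5 = 2·-3 + 0·-9 + 3·0 = -6
  a_6 = 2·-6 + 0·-3 + 3·-9 = -39
  a_7 = 2·-39 + 0·-6 + 3·-3 = -87
  a_8 = 2·-87 + 0·-39 + 3·-6 = -192
  a_9 = 2·-192 + 0·-87 + 3·-39 = -501
  a_10 = 2·-501 + 0·-192 + 3·-87 = -1263
  a_11 = 2·-1263 + 0·-501 + 3·-192 = -3102

2,0,3 ; -3102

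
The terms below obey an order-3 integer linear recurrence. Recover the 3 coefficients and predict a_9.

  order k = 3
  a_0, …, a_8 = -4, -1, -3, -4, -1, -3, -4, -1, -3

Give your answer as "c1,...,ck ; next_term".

  a_3 = 0·-3 + 0·-1 + 1·-4 = -4
  a_4 = 0·-4 + 0·-3 + 1·-1 = -1
  a_5 = 0·-1 + 0·-4 + 1·-3 = -3
  a_6 = 0·-3 + 0·-1 + 1·-4 = -4
  a_7 = 0·-4 + 0·-3 + 1·-1 = -1
  a_8 = 0·-1 + 0·-4 + 1·-3 = -3
  a_9 = 0·-3 + 0·-1 + 1·-4 = -4

0,0,1 ; -4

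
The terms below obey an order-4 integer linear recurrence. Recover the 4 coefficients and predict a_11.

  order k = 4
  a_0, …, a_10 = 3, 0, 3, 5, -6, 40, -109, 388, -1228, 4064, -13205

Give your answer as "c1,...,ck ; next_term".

  a_4 = -3·5 + 2·3 + 4·0 + 1·3 = -6
  a_5 = -3·-6 + 2·5 + 4·3 + 1·0 = 40
  a_6 = -3·40 + 2·-6 + 4·5 + 1·3 = -109
  a_7 = -3·-109 + 2·40 + 4·-6 + 1·5 = 388
  a_8 = -3·388 + 2·-109 + 4·40 + 1·-6 = -1228
  a_9 = -3·-1228 + 2·388 + 4·-109 + 1·40 = 4064
  a_10 = -3·4064 + 2·-1228 + 4·388 + 1·-109 = -13205
  a_11 = -3·-13205 + 2·4064 + 4·-1228 + 1·388 = 43219

-3,2,4,1 ; 43219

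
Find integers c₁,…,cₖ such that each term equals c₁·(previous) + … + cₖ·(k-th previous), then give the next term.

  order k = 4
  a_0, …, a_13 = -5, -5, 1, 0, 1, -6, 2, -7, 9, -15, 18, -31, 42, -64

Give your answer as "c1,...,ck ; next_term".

0,1,-1,1 ; 91

  a_4 = 0·0 + 1·1 + -1·-5 + 1·-5 = 1
  a_5 = 0·1 + 1·0 + -1·1 + 1·-5 = -6
  a_6 = 0·-6 + 1·1 + -1·0 + 1·1 = 2
  a_7 = 0·2 + 1·-6 + -1·1 + 1·0 = -7
  a_8 = 0·-7 + 1·2 + -1·-6 + 1·1 = 9
  a_9 = 0·9 + 1·-7 + -1·2 + 1·-6 = -15
  a_10 = 0·-15 + 1·9 + -1·-7 + 1·2 = 18
  a_11 = 0·18 + 1·-15 + -1·9 + 1·-7 = -31
  a_12 = 0·-31 + 1·18 + -1·-15 + 1·9 = 42
  a_13 = 0·42 + 1·-31 + -1·18 + 1·-15 = -64
  a_14 = 0·-64 + 1·42 + -1·-31 + 1·18 = 91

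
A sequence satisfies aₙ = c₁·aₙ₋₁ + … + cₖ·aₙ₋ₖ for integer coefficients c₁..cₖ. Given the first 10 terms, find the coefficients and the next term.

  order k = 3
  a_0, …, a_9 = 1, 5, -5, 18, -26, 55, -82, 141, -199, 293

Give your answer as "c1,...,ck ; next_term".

  a_3 = -2·-5 + 1·5 + 3·1 = 18
  a_4 = -2·18 + 1·-5 + 3·5 = -26
  a_5 = -2·-26 + 1·18 + 3·-5 = 55
  a_6 = -2·55 + 1·-26 + 3·18 = -82
  a_7 = -2·-82 + 1·55 + 3·-26 = 141
  a_8 = -2·141 + 1·-82 + 3·55 = -199
  a_9 = -2·-199 + 1·141 + 3·-82 = 293
  a_10 = -2·293 + 1·-199 + 3·141 = -362

-2,1,3 ; -362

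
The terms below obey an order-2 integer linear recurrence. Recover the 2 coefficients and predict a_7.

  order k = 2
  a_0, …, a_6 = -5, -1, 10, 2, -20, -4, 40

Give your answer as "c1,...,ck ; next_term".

  a_2 = 0·-1 + -2·-5 = 10
  a_3 = 0·10 + -2·-1 = 2
  a_4 = 0·2 + -2·10 = -20
  a_5 = 0·-20 + -2·2 = -4
  a_6 = 0·-4 + -2·-20 = 40
  a_7 = 0·40 + -2·-4 = 8

0,-2 ; 8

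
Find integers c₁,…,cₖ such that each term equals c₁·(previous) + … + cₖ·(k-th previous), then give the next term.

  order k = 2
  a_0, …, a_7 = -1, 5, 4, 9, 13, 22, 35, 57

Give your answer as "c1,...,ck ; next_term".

  a_2 = 1·5 + 1·-1 = 4
  a_3 = 1·4 + 1·5 = 9
  a_4 = 1·9 + 1·4 = 13
  a_5 = 1·13 + 1·9 = 22
  a_6 = 1·22 + 1·13 = 35
  a_7 = 1·35 + 1·22 = 57
  a_8 = 1·57 + 1·35 = 92

1,1 ; 92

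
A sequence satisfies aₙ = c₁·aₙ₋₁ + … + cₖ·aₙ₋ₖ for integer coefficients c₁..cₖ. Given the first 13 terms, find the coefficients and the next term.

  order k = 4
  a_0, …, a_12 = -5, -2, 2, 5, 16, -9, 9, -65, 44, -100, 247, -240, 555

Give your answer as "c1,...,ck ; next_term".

-1,1,-2,-3 ; -989

  a_4 = -1·5 + 1·2 + -2·-2 + -3·-5 = 16
  a_5 = -1·16 + 1·5 + -2·2 + -3·-2 = -9
  a_6 = -1·-9 + 1·16 + -2·5 + -3·2 = 9
  a_7 = -1·9 + 1·-9 + -2·16 + -3·5 = -65
  a_8 = -1·-65 + 1·9 + -2·-9 + -3·16 = 44
  a_9 = -1·44 + 1·-65 + -2·9 + -3·-9 = -100
  a_10 = -1·-100 + 1·44 + -2·-65 + -3·9 = 247
  a_11 = -1·247 + 1·-100 + -2·44 + -3·-65 = -240
  a_12 = -1·-240 + 1·247 + -2·-100 + -3·44 = 555
  a_13 = -1·555 + 1·-240 + -2·247 + -3·-100 = -989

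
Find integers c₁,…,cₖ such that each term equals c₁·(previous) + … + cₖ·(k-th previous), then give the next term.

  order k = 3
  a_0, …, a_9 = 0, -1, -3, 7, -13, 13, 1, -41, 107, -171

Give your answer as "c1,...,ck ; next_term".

  a_3 = -2·-3 + -1·-1 + 2·0 = 7
  a_4 = -2·7 + -1·-3 + 2·-1 = -13
  a_5 = -2·-13 + -1·7 + 2·-3 = 13
  a_6 = -2·13 + -1·-13 + 2·7 = 1
  a_7 = -2·1 + -1·13 + 2·-13 = -41
  a_8 = -2·-41 + -1·1 + 2·13 = 107
  a_9 = -2·107 + -1·-41 + 2·1 = -171
  a_10 = -2·-171 + -1·107 + 2·-41 = 153

-2,-1,2 ; 153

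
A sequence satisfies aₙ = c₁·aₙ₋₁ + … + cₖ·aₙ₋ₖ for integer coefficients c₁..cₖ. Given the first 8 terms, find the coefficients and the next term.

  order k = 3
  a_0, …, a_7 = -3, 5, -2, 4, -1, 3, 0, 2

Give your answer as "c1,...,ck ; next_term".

-1,1,1 ; 1

  a_3 = -1·-2 + 1·5 + 1·-3 = 4
  a_4 = -1·4 + 1·-2 + 1·5 = -1
  a_5 = -1·-1 + 1·4 + 1·-2 = 3
  a_6 = -1·3 + 1·-1 + 1·4 = 0
  a_7 = -1·0 + 1·3 + 1·-1 = 2
  a_8 = -1·2 + 1·0 + 1·3 = 1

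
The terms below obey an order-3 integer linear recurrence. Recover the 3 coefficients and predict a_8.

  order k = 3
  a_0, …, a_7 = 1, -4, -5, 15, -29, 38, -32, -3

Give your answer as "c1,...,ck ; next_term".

  a_3 = -2·-5 + -1·-4 + 1·1 = 15
  a_4 = -2·15 + -1·-5 + 1·-4 = -29
  a_5 = -2·-29 + -1·15 + 1·-5 = 38
  a_6 = -2·38 + -1·-29 + 1·15 = -32
  a_7 = -2·-32 + -1·38 + 1·-29 = -3
  a_8 = -2·-3 + -1·-32 + 1·38 = 76

-2,-1,1 ; 76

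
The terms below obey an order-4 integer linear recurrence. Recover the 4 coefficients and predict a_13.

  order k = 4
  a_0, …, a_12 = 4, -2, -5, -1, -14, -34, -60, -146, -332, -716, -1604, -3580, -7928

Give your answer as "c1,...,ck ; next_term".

2,0,2,-2 ; -17632

  a_4 = 2·-1 + 0·-5 + 2·-2 + -2·4 = -14
  a_5 = 2·-14 + 0·-1 + 2·-5 + -2·-2 = -34
  a_6 = 2·-34 + 0·-14 + 2·-1 + -2·-5 = -60
  a_7 = 2·-60 + 0·-34 + 2·-14 + -2·-1 = -146
  a_8 = 2·-146 + 0·-60 + 2·-34 + -2·-14 = -332
  a_9 = 2·-332 + 0·-146 + 2·-60 + -2·-34 = -716
  a_10 = 2·-716 + 0·-332 + 2·-146 + -2·-60 = -1604
  a_11 = 2·-1604 + 0·-716 + 2·-332 + -2·-146 = -3580
  a_12 = 2·-3580 + 0·-1604 + 2·-716 + -2·-332 = -7928
  a_13 = 2·-7928 + 0·-3580 + 2·-1604 + -2·-716 = -17632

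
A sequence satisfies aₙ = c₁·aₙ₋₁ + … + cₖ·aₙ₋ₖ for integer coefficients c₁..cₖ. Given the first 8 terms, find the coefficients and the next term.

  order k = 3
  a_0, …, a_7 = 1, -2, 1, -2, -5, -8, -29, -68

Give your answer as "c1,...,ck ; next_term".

1,3,3 ; -179

  a_3 = 1·1 + 3·-2 + 3·1 = -2
  a_4 = 1·-2 + 3·1 + 3·-2 = -5
  a_5 = 1·-5 + 3·-2 + 3·1 = -8
  a_6 = 1·-8 + 3·-5 + 3·-2 = -29
  a_7 = 1·-29 + 3·-8 + 3·-5 = -68
  a_8 = 1·-68 + 3·-29 + 3·-8 = -179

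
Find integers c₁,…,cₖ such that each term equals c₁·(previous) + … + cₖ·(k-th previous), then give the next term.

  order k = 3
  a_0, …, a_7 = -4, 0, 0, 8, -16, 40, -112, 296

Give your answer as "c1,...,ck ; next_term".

-2,1,-2 ; -784

  a_3 = -2·0 + 1·0 + -2·-4 = 8
  a_4 = -2·8 + 1·0 + -2·0 = -16
  a_5 = -2·-16 + 1·8 + -2·0 = 40
  a_6 = -2·40 + 1·-16 + -2·8 = -112
  a_7 = -2·-112 + 1·40 + -2·-16 = 296
  a_8 = -2·296 + 1·-112 + -2·40 = -784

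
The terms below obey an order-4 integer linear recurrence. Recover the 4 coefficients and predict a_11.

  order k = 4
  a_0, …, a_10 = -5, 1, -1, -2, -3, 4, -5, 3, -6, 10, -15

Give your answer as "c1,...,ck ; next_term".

  a_4 = -1·-2 + 0·-1 + 0·1 + 1·-5 = -3
  a_5 = -1·-3 + 0·-2 + 0·-1 + 1·1 = 4
  a_6 = -1·4 + 0·-3 + 0·-2 + 1·-1 = -5
  a_7 = -1·-5 + 0·4 + 0·-3 + 1·-2 = 3
  a_8 = -1·3 + 0·-5 + 0·4 + 1·-3 = -6
  a_9 = -1·-6 + 0·3 + 0·-5 + 1·4 = 10
  a_10 = -1·10 + 0·-6 + 0·3 + 1·-5 = -15
  a_11 = -1·-15 + 0·10 + 0·-6 + 1·3 = 18

-1,0,0,1 ; 18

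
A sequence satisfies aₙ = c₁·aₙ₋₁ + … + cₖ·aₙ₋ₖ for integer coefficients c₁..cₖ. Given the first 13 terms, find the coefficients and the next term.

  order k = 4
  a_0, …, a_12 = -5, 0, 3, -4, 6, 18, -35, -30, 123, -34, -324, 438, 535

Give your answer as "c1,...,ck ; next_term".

  a_4 = 0·-4 + -3·3 + 2·0 + -3·-5 = 6
  a_5 = 0·6 + -3·-4 + 2·3 + -3·0 = 18
  a_6 = 0·18 + -3·6 + 2·-4 + -3·3 = -35
  a_7 = 0·-35 + -3·18 + 2·6 + -3·-4 = -30
  a_8 = 0·-30 + -3·-35 + 2·18 + -3·6 = 123
  a_9 = 0·123 + -3·-30 + 2·-35 + -3·18 = -34
  a_10 = 0·-34 + -3·123 + 2·-30 + -3·-35 = -324
  a_11 = 0·-324 + -3·-34 + 2·123 + -3·-30 = 438
  a_12 = 0·438 + -3·-324 + 2·-34 + -3·123 = 535
  a_13 = 0·535 + -3·438 + 2·-324 + -3·-34 = -1860

0,-3,2,-3 ; -1860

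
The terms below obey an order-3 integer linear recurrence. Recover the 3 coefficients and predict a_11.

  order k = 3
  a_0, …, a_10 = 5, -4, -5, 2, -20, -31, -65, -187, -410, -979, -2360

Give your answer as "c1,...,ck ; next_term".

1,2,3 ; -5548

  a_3 = 1·-5 + 2·-4 + 3·5 = 2
  a_4 = 1·2 + 2·-5 + 3·-4 = -20
  a_5 = 1·-20 + 2·2 + 3·-5 = -31
  a_6 = 1·-31 + 2·-20 + 3·2 = -65
  a_7 = 1·-65 + 2·-31 + 3·-20 = -187
  a_8 = 1·-187 + 2·-65 + 3·-31 = -410
  a_9 = 1·-410 + 2·-187 + 3·-65 = -979
  a_10 = 1·-979 + 2·-410 + 3·-187 = -2360
  a_11 = 1·-2360 + 2·-979 + 3·-410 = -5548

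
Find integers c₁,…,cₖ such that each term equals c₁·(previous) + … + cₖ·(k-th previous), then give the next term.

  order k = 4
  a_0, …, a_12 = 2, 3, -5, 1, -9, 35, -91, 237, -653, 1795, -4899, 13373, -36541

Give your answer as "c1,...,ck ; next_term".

  a_4 = -2·1 + 1·-5 + -2·3 + 2·2 = -9
  a_5 = -2·-9 + 1·1 + -2·-5 + 2·3 = 35
  a_6 = -2·35 + 1·-9 + -2·1 + 2·-5 = -91
  a_7 = -2·-91 + 1·35 + -2·-9 + 2·1 = 237
  a_8 = -2·237 + 1·-91 + -2·35 + 2·-9 = -653
  a_9 = -2·-653 + 1·237 + -2·-91 + 2·35 = 1795
  a_10 = -2·1795 + 1·-653 + -2·237 + 2·-91 = -4899
  a_11 = -2·-4899 + 1·1795 + -2·-653 + 2·237 = 13373
  a_12 = -2·13373 + 1·-4899 + -2·1795 + 2·-653 = -36541
  a_13 = -2·-36541 + 1·13373 + -2·-4899 + 2·1795 = 99843

-2,1,-2,2 ; 99843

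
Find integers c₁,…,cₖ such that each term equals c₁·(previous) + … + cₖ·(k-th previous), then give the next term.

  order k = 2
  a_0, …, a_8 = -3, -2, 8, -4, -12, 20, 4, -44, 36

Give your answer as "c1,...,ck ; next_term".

  a_2 = -1·-2 + -2·-3 = 8
  a_3 = -1·8 + -2·-2 = -4
  a_4 = -1·-4 + -2·8 = -12
  a_5 = -1·-12 + -2·-4 = 20
  a_6 = -1·20 + -2·-12 = 4
  a_7 = -1·4 + -2·20 = -44
  a_8 = -1·-44 + -2·4 = 36
  a_9 = -1·36 + -2·-44 = 52

-1,-2 ; 52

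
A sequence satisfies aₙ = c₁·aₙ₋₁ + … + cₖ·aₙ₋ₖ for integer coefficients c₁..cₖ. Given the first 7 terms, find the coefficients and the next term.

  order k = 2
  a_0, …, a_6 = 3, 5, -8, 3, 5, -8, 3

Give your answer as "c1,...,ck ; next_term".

-1,-1 ; 5

  a_2 = -1·5 + -1·3 = -8
  a_3 = -1·-8 + -1·5 = 3
  a_4 = -1·3 + -1·-8 = 5
  a_5 = -1·5 + -1·3 = -8
  a_6 = -1·-8 + -1·5 = 3
  a_7 = -1·3 + -1·-8 = 5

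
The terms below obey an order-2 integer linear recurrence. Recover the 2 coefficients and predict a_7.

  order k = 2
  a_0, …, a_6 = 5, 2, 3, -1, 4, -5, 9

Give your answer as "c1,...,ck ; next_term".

-1,1 ; -14

  a_2 = -1·2 + 1·5 = 3
  a_3 = -1·3 + 1·2 = -1
  a_4 = -1·-1 + 1·3 = 4
  a_5 = -1·4 + 1·-1 = -5
  a_6 = -1·-5 + 1·4 = 9
  a_7 = -1·9 + 1·-5 = -14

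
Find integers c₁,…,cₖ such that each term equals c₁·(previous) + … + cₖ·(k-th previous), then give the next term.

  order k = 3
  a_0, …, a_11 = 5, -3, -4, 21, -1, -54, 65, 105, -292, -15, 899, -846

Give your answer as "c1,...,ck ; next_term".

0,-2,3 ; -1843

  a_3 = 0·-4 + -2·-3 + 3·5 = 21
  a_4 = 0·21 + -2·-4 + 3·-3 = -1
  a_5 = 0·-1 + -2·21 + 3·-4 = -54
  a_6 = 0·-54 + -2·-1 + 3·21 = 65
  a_7 = 0·65 + -2·-54 + 3·-1 = 105
  a_8 = 0·105 + -2·65 + 3·-54 = -292
  a_9 = 0·-292 + -2·105 + 3·65 = -15
  a_10 = 0·-15 + -2·-292 + 3·105 = 899
  a_11 = 0·899 + -2·-15 + 3·-292 = -846
  a_12 = 0·-846 + -2·899 + 3·-15 = -1843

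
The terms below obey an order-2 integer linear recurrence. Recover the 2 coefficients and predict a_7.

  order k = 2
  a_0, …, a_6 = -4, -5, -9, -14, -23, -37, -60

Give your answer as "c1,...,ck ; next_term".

1,1 ; -97

  a_2 = 1·-5 + 1·-4 = -9
  a_3 = 1·-9 + 1·-5 = -14
  a_4 = 1·-14 + 1·-9 = -23
  a_5 = 1·-23 + 1·-14 = -37
  a_6 = 1·-37 + 1·-23 = -60
  a_7 = 1·-60 + 1·-37 = -97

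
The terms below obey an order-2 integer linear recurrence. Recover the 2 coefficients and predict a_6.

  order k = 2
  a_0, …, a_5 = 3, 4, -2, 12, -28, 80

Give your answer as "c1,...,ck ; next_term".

-2,2 ; -216

  a_2 = -2·4 + 2·3 = -2
  a_3 = -2·-2 + 2·4 = 12
  a_4 = -2·12 + 2·-2 = -28
  a_5 = -2·-28 + 2·12 = 80
  a_6 = -2·80 + 2·-28 = -216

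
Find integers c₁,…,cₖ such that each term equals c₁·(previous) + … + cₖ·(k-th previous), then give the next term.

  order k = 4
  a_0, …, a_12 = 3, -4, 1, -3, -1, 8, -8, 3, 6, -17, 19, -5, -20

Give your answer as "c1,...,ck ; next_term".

-1,-1,0,-1 ; 42

  a_4 = -1·-3 + -1·1 + 0·-4 + -1·3 = -1
  a_5 = -1·-1 + -1·-3 + 0·1 + -1·-4 = 8
  a_6 = -1·8 + -1·-1 + 0·-3 + -1·1 = -8
  a_7 = -1·-8 + -1·8 + 0·-1 + -1·-3 = 3
  a_8 = -1·3 + -1·-8 + 0·8 + -1·-1 = 6
  a_9 = -1·6 + -1·3 + 0·-8 + -1·8 = -17
  a_10 = -1·-17 + -1·6 + 0·3 + -1·-8 = 19
  a_11 = -1·19 + -1·-17 + 0·6 + -1·3 = -5
  a_12 = -1·-5 + -1·19 + 0·-17 + -1·6 = -20
  a_13 = -1·-20 + -1·-5 + 0·19 + -1·-17 = 42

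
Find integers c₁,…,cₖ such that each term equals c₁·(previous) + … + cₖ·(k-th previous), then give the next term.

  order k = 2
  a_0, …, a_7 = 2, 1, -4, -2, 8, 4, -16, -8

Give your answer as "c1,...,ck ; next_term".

  a_2 = 0·1 + -2·2 = -4
  a_3 = 0·-4 + -2·1 = -2
  a_4 = 0·-2 + -2·-4 = 8
  a_5 = 0·8 + -2·-2 = 4
  a_6 = 0·4 + -2·8 = -16
  a_7 = 0·-16 + -2·4 = -8
  a_8 = 0·-8 + -2·-16 = 32

0,-2 ; 32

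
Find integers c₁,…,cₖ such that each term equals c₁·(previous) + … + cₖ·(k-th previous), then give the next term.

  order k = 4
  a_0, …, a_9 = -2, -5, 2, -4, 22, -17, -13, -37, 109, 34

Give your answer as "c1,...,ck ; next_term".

-1,-2,-4,-1 ; -91

  a_4 = -1·-4 + -2·2 + -4·-5 + -1·-2 = 22
  a_5 = -1·22 + -2·-4 + -4·2 + -1·-5 = -17
  a_6 = -1·-17 + -2·22 + -4·-4 + -1·2 = -13
  a_7 = -1·-13 + -2·-17 + -4·22 + -1·-4 = -37
  a_8 = -1·-37 + -2·-13 + -4·-17 + -1·22 = 109
  a_9 = -1·109 + -2·-37 + -4·-13 + -1·-17 = 34
  a_10 = -1·34 + -2·109 + -4·-37 + -1·-13 = -91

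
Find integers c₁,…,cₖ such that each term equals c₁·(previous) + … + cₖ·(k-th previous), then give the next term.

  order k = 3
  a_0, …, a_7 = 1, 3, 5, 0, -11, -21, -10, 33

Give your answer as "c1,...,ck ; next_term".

1,-1,-2 ; 85

  a_3 = 1·5 + -1·3 + -2·1 = 0
  a_4 = 1·0 + -1·5 + -2·3 = -11
  a_5 = 1·-11 + -1·0 + -2·5 = -21
  a_6 = 1·-21 + -1·-11 + -2·0 = -10
  a_7 = 1·-10 + -1·-21 + -2·-11 = 33
  a_8 = 1·33 + -1·-10 + -2·-21 = 85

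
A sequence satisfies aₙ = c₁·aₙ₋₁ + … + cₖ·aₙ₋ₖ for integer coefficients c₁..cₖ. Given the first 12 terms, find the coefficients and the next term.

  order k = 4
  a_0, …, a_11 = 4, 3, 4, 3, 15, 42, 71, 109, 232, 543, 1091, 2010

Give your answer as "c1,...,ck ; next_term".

2,-2,3,2 ; 3931

  a_4 = 2·3 + -2·4 + 3·3 + 2·4 = 15
  a_5 = 2·15 + -2·3 + 3·4 + 2·3 = 42
  a_6 = 2·42 + -2·15 + 3·3 + 2·4 = 71
  a_7 = 2·71 + -2·42 + 3·15 + 2·3 = 109
  a_8 = 2·109 + -2·71 + 3·42 + 2·15 = 232
  a_9 = 2·232 + -2·109 + 3·71 + 2·42 = 543
  a_10 = 2·543 + -2·232 + 3·109 + 2·71 = 1091
  a_11 = 2·1091 + -2·543 + 3·232 + 2·109 = 2010
  a_12 = 2·2010 + -2·1091 + 3·543 + 2·232 = 3931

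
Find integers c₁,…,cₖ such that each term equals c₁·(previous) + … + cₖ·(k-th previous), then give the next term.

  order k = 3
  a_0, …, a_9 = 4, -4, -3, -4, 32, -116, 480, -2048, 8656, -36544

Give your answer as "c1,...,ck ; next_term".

-4,0,-4 ; 154368

  a_3 = -4·-3 + 0·-4 + -4·4 = -4
  a_4 = -4·-4 + 0·-3 + -4·-4 = 32
  a_5 = -4·32 + 0·-4 + -4·-3 = -116
  a_6 = -4·-116 + 0·32 + -4·-4 = 480
  a_7 = -4·480 + 0·-116 + -4·32 = -2048
  a_8 = -4·-2048 + 0·480 + -4·-116 = 8656
  a_9 = -4·8656 + 0·-2048 + -4·480 = -36544
  a_10 = -4·-36544 + 0·8656 + -4·-2048 = 154368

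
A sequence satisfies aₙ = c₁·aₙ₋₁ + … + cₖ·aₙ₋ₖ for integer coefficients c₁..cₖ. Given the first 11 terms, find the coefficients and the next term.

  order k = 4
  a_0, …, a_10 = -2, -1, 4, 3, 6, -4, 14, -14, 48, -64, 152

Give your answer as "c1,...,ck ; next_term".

0,2,-2,2 ; -252

  a_4 = 0·3 + 2·4 + -2·-1 + 2·-2 = 6
  a_5 = 0·6 + 2·3 + -2·4 + 2·-1 = -4
  a_6 = 0·-4 + 2·6 + -2·3 + 2·4 = 14
  a_7 = 0·14 + 2·-4 + -2·6 + 2·3 = -14
  a_8 = 0·-14 + 2·14 + -2·-4 + 2·6 = 48
  a_9 = 0·48 + 2·-14 + -2·14 + 2·-4 = -64
  a_10 = 0·-64 + 2·48 + -2·-14 + 2·14 = 152
  a_11 = 0·152 + 2·-64 + -2·48 + 2·-14 = -252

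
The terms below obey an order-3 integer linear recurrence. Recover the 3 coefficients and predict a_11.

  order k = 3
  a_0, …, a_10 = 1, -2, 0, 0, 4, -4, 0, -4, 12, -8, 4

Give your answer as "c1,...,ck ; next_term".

-1,-1,-2 ; -20

  a_3 = -1·0 + -1·-2 + -2·1 = 0
  a_4 = -1·0 + -1·0 + -2·-2 = 4
  a_5 = -1·4 + -1·0 + -2·0 = -4
  a_6 = -1·-4 + -1·4 + -2·0 = 0
  a_7 = -1·0 + -1·-4 + -2·4 = -4
  a_8 = -1·-4 + -1·0 + -2·-4 = 12
  a_9 = -1·12 + -1·-4 + -2·0 = -8
  a_10 = -1·-8 + -1·12 + -2·-4 = 4
  a_11 = -1·4 + -1·-8 + -2·12 = -20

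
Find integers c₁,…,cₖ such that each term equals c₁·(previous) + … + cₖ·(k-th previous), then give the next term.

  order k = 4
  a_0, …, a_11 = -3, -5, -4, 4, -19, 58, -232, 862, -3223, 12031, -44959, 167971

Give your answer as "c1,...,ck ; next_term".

  a_4 = -3·4 + 2·-4 + -2·-5 + 3·-3 = -19
  a_5 = -3·-19 + 2·4 + -2·-4 + 3·-5 = 58
  a_6 = -3·58 + 2·-19 + -2·4 + 3·-4 = -232
  a_7 = -3·-232 + 2·58 + -2·-19 + 3·4 = 862
  a_8 = -3·862 + 2·-232 + -2·58 + 3·-19 = -3223
  a_9 = -3·-3223 + 2·862 + -2·-232 + 3·58 = 12031
  a_10 = -3·12031 + 2·-3223 + -2·862 + 3·-232 = -44959
  a_11 = -3·-44959 + 2·12031 + -2·-3223 + 3·862 = 167971
  a_12 = -3·167971 + 2·-44959 + -2·12031 + 3·-3223 = -627562

-3,2,-2,3 ; -627562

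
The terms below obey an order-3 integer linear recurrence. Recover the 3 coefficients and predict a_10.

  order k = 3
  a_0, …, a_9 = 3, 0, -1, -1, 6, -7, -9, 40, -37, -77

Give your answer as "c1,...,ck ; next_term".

-2,-4,-1 ; 262

  a_3 = -2·-1 + -4·0 + -1·3 = -1
  a_4 = -2·-1 + -4·-1 + -1·0 = 6
  a_5 = -2·6 + -4·-1 + -1·-1 = -7
  a_6 = -2·-7 + -4·6 + -1·-1 = -9
  a_7 = -2·-9 + -4·-7 + -1·6 = 40
  a_8 = -2·40 + -4·-9 + -1·-7 = -37
  a_9 = -2·-37 + -4·40 + -1·-9 = -77
  a_10 = -2·-77 + -4·-37 + -1·40 = 262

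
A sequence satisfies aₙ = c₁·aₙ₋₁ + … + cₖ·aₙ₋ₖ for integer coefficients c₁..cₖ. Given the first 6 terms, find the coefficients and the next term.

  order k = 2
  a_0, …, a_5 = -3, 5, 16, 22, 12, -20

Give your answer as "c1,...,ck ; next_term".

  a_2 = 2·5 + -2·-3 = 16
  a_3 = 2·16 + -2·5 = 22
  a_4 = 2·22 + -2·16 = 12
  a_5 = 2·12 + -2·22 = -20
  a_6 = 2·-20 + -2·12 = -64

2,-2 ; -64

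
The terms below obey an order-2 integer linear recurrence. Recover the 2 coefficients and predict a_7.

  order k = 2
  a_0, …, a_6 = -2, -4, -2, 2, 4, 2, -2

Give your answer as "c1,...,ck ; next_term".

  a_2 = 1·-4 + -1·-2 = -2
  a_3 = 1·-2 + -1·-4 = 2
  a_4 = 1·2 + -1·-2 = 4
  a_5 = 1·4 + -1·2 = 2
  a_6 = 1·2 + -1·4 = -2
  a_7 = 1·-2 + -1·2 = -4

1,-1 ; -4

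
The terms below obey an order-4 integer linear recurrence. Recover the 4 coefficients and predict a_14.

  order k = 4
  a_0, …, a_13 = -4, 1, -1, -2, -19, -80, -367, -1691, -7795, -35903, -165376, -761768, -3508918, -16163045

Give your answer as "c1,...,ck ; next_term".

  a_4 = 4·-2 + 2·-1 + 3·1 + 3·-4 = -19
  a_5 = 4·-19 + 2·-2 + 3·-1 + 3·1 = -80
  a_6 = 4·-80 + 2·-19 + 3·-2 + 3·-1 = -367
  a_7 = 4·-367 + 2·-80 + 3·-19 + 3·-2 = -1691
  a_8 = 4·-1691 + 2·-367 + 3·-80 + 3·-19 = -7795
  a_9 = 4·-7795 + 2·-1691 + 3·-367 + 3·-80 = -35903
  a_10 = 4·-35903 + 2·-7795 + 3·-1691 + 3·-367 = -165376
  a_11 = 4·-165376 + 2·-35903 + 3·-7795 + 3·-1691 = -761768
  a_12 = 4·-761768 + 2·-165376 + 3·-35903 + 3·-7795 = -3508918
  a_13 = 4·-3508918 + 2·-761768 + 3·-165376 + 3·-35903 = -16163045
  a_14 = 4·-16163045 + 2·-3508918 + 3·-761768 + 3·-165376 = -74451448

4,2,3,3 ; -74451448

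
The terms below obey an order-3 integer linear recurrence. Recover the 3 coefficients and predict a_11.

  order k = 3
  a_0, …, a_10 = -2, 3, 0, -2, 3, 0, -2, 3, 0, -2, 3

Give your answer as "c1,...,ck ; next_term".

0,0,1 ; 0

  a_3 = 0·0 + 0·3 + 1·-2 = -2
  a_4 = 0·-2 + 0·0 + 1·3 = 3
  a_5 = 0·3 + 0·-2 + 1·0 = 0
  a_6 = 0·0 + 0·3 + 1·-2 = -2
  a_7 = 0·-2 + 0·0 + 1·3 = 3
  a_8 = 0·3 + 0·-2 + 1·0 = 0
  a_9 = 0·0 + 0·3 + 1·-2 = -2
  a_10 = 0·-2 + 0·0 + 1·3 = 3
  a_11 = 0·3 + 0·-2 + 1·0 = 0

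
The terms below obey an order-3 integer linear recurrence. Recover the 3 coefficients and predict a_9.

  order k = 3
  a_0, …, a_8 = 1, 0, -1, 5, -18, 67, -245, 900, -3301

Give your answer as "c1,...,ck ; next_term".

-3,3,2 ; 12113

  a_3 = -3·-1 + 3·0 + 2·1 = 5
  a_4 = -3·5 + 3·-1 + 2·0 = -18
  a_5 = -3·-18 + 3·5 + 2·-1 = 67
  a_6 = -3·67 + 3·-18 + 2·5 = -245
  a_7 = -3·-245 + 3·67 + 2·-18 = 900
  a_8 = -3·900 + 3·-245 + 2·67 = -3301
  a_9 = -3·-3301 + 3·900 + 2·-245 = 12113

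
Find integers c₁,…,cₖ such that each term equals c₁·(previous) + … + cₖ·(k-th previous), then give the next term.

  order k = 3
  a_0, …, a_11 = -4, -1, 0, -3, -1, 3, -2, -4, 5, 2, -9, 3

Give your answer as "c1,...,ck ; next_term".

0,-1,1 ; 11

  a_3 = 0·0 + -1·-1 + 1·-4 = -3
  a_4 = 0·-3 + -1·0 + 1·-1 = -1
  a_5 = 0·-1 + -1·-3 + 1·0 = 3
  a_6 = 0·3 + -1·-1 + 1·-3 = -2
  a_7 = 0·-2 + -1·3 + 1·-1 = -4
  a_8 = 0·-4 + -1·-2 + 1·3 = 5
  a_9 = 0·5 + -1·-4 + 1·-2 = 2
  a_10 = 0·2 + -1·5 + 1·-4 = -9
  a_11 = 0·-9 + -1·2 + 1·5 = 3
  a_12 = 0·3 + -1·-9 + 1·2 = 11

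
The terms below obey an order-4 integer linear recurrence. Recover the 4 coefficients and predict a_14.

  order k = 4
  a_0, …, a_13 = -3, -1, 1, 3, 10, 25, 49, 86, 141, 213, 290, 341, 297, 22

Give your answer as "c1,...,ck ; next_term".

  a_4 = 3·3 + -3·1 + 2·-1 + -2·-3 = 10
  a_5 = 3·10 + -3·3 + 2·1 + -2·-1 = 25
  a_6 = 3·25 + -3·10 + 2·3 + -2·1 = 49
  a_7 = 3·49 + -3·25 + 2·10 + -2·3 = 86
  a_8 = 3·86 + -3·49 + 2·25 + -2·10 = 141
  a_9 = 3·141 + -3·86 + 2·49 + -2·25 = 213
  a_10 = 3·213 + -3·141 + 2·86 + -2·49 = 290
  a_11 = 3·290 + -3·213 + 2·141 + -2·86 = 341
  a_12 = 3·341 + -3·290 + 2·213 + -2·141 = 297
  a_13 = 3·297 + -3·341 + 2·290 + -2·213 = 22
  a_14 = 3·22 + -3·297 + 2·341 + -2·290 = -723

3,-3,2,-2 ; -723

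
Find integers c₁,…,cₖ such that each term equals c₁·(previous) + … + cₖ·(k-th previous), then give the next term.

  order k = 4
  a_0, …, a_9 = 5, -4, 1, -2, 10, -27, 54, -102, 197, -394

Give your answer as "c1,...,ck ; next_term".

  a_4 = -2·-2 + 0·1 + 1·-4 + 2·5 = 10
  a_5 = -2·10 + 0·-2 + 1·1 + 2·-4 = -27
  a_6 = -2·-27 + 0·10 + 1·-2 + 2·1 = 54
  a_7 = -2·54 + 0·-27 + 1·10 + 2·-2 = -102
  a_8 = -2·-102 + 0·54 + 1·-27 + 2·10 = 197
  a_9 = -2·197 + 0·-102 + 1·54 + 2·-27 = -394
  a_10 = -2·-394 + 0·197 + 1·-102 + 2·54 = 794

-2,0,1,2 ; 794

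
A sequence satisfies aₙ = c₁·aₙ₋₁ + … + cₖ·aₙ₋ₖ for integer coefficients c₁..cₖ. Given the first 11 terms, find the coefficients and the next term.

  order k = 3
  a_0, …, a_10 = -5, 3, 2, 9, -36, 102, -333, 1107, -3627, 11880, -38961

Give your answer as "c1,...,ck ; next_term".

-3,0,-3 ; 127764

  a_3 = -3·2 + 0·3 + -3·-5 = 9
  a_4 = -3·9 + 0·2 + -3·3 = -36
  a_5 = -3·-36 + 0·9 + -3·2 = 102
  a_6 = -3·102 + 0·-36 + -3·9 = -333
  a_7 = -3·-333 + 0·102 + -3·-36 = 1107
  a_8 = -3·1107 + 0·-333 + -3·102 = -3627
  a_9 = -3·-3627 + 0·1107 + -3·-333 = 11880
  a_10 = -3·11880 + 0·-3627 + -3·1107 = -38961
  a_11 = -3·-38961 + 0·11880 + -3·-3627 = 127764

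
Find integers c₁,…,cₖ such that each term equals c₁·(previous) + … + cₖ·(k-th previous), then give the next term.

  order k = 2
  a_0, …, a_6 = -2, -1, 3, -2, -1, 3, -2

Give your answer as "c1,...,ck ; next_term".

  a_2 = -1·-1 + -1·-2 = 3
  a_3 = -1·3 + -1·-1 = -2
  a_4 = -1·-2 + -1·3 = -1
  a_5 = -1·-1 + -1·-2 = 3
  a_6 = -1·3 + -1·-1 = -2
  a_7 = -1·-2 + -1·3 = -1

-1,-1 ; -1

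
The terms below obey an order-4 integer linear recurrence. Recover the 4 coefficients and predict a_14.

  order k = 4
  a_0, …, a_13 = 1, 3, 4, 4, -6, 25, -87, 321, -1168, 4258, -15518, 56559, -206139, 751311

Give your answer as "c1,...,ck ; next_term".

-3,2,-1,1 ; -2738288

  a_4 = -3·4 + 2·4 + -1·3 + 1·1 = -6
  a_5 = -3·-6 + 2·4 + -1·4 + 1·3 = 25
  a_6 = -3·25 + 2·-6 + -1·4 + 1·4 = -87
  a_7 = -3·-87 + 2·25 + -1·-6 + 1·4 = 321
  a_8 = -3·321 + 2·-87 + -1·25 + 1·-6 = -1168
  a_9 = -3·-1168 + 2·321 + -1·-87 + 1·25 = 4258
  a_10 = -3·4258 + 2·-1168 + -1·321 + 1·-87 = -15518
  a_11 = -3·-15518 + 2·4258 + -1·-1168 + 1·321 = 56559
  a_12 = -3·56559 + 2·-15518 + -1·4258 + 1·-1168 = -206139
  a_13 = -3·-206139 + 2·56559 + -1·-15518 + 1·4258 = 751311
  a_14 = -3·751311 + 2·-206139 + -1·56559 + 1·-15518 = -2738288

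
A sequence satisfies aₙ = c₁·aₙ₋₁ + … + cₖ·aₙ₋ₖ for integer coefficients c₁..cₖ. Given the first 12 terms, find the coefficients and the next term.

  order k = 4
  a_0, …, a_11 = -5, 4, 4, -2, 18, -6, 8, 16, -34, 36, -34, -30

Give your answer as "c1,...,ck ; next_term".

0,1,1,-2 ; 70

  a_4 = 0·-2 + 1·4 + 1·4 + -2·-5 = 18
  a_5 = 0·18 + 1·-2 + 1·4 + -2·4 = -6
  a_6 = 0·-6 + 1·18 + 1·-2 + -2·4 = 8
  a_7 = 0·8 + 1·-6 + 1·18 + -2·-2 = 16
  a_8 = 0·16 + 1·8 + 1·-6 + -2·18 = -34
  a_9 = 0·-34 + 1·16 + 1·8 + -2·-6 = 36
  a_10 = 0·36 + 1·-34 + 1·16 + -2·8 = -34
  a_11 = 0·-34 + 1·36 + 1·-34 + -2·16 = -30
  a_12 = 0·-30 + 1·-34 + 1·36 + -2·-34 = 70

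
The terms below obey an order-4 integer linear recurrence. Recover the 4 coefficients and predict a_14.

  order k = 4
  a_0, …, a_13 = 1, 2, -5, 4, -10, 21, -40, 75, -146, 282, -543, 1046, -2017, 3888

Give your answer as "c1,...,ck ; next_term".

  a_4 = -1·4 + 1·-5 + -1·2 + 1·1 = -10
  a_5 = -1·-10 + 1·4 + -1·-5 + 1·2 = 21
  a_6 = -1·21 + 1·-10 + -1·4 + 1·-5 = -40
  a_7 = -1·-40 + 1·21 + -1·-10 + 1·4 = 75
  a_8 = -1·75 + 1·-40 + -1·21 + 1·-10 = -146
  a_9 = -1·-146 + 1·75 + -1·-40 + 1·21 = 282
  a_10 = -1·282 + 1·-146 + -1·75 + 1·-40 = -543
  a_11 = -1·-543 + 1·282 + -1·-146 + 1·75 = 1046
  a_12 = -1·1046 + 1·-543 + -1·282 + 1·-146 = -2017
  a_13 = -1·-2017 + 1·1046 + -1·-543 + 1·282 = 3888
  a_14 = -1·3888 + 1·-2017 + -1·1046 + 1·-543 = -7494

-1,1,-1,1 ; -7494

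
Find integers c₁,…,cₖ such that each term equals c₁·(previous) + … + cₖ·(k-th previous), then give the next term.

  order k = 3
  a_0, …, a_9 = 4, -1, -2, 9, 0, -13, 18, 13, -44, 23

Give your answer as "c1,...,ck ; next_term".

  a_3 = 0·-2 + -1·-1 + 2·4 = 9
  a_4 = 0·9 + -1·-2 + 2·-1 = 0
  a_5 = 0·0 + -1·9 + 2·-2 = -13
  a_6 = 0·-13 + -1·0 + 2·9 = 18
  a_7 = 0·18 + -1·-13 + 2·0 = 13
  a_8 = 0·13 + -1·18 + 2·-13 = -44
  a_9 = 0·-44 + -1·13 + 2·18 = 23
  a_10 = 0·23 + -1·-44 + 2·13 = 70

0,-1,2 ; 70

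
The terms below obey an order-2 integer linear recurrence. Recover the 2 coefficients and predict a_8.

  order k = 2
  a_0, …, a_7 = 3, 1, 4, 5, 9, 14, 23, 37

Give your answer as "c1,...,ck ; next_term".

1,1 ; 60

  a_2 = 1·1 + 1·3 = 4
  a_3 = 1·4 + 1·1 = 5
  a_4 = 1·5 + 1·4 = 9
  a_5 = 1·9 + 1·5 = 14
  a_6 = 1·14 + 1·9 = 23
  a_7 = 1·23 + 1·14 = 37
  a_8 = 1·37 + 1·23 = 60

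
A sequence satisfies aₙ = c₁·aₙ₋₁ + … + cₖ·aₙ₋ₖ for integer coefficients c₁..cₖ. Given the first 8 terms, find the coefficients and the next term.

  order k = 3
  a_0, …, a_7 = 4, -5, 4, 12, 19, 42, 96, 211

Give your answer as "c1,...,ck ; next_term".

  a_3 = 2·4 + 0·-5 + 1·4 = 12
  a_4 = 2·12 + 0·4 + 1·-5 = 19
  a_5 = 2·19 + 0·12 + 1·4 = 42
  a_6 = 2·42 + 0·19 + 1·12 = 96
  a_7 = 2·96 + 0·42 + 1·19 = 211
  a_8 = 2·211 + 0·96 + 1·42 = 464

2,0,1 ; 464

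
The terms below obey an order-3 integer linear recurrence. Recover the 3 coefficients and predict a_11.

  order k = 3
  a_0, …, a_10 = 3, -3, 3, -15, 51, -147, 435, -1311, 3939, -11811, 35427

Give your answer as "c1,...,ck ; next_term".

-3,-1,-3 ; -106287

  a_3 = -3·3 + -1·-3 + -3·3 = -15
  a_4 = -3·-15 + -1·3 + -3·-3 = 51
  a_5 = -3·51 + -1·-15 + -3·3 = -147
  a_6 = -3·-147 + -1·51 + -3·-15 = 435
  a_7 = -3·435 + -1·-147 + -3·51 = -1311
  a_8 = -3·-1311 + -1·435 + -3·-147 = 3939
  a_9 = -3·3939 + -1·-1311 + -3·435 = -11811
  a_10 = -3·-11811 + -1·3939 + -3·-1311 = 35427
  a_11 = -3·35427 + -1·-11811 + -3·3939 = -106287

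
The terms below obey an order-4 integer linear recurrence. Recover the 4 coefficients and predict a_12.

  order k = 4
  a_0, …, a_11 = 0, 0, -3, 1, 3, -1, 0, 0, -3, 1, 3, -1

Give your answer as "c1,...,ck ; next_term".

0,-1,0,-1 ; 0

  a_4 = 0·1 + -1·-3 + 0·0 + -1·0 = 3
  a_5 = 0·3 + -1·1 + 0·-3 + -1·0 = -1
  a_6 = 0·-1 + -1·3 + 0·1 + -1·-3 = 0
  a_7 = 0·0 + -1·-1 + 0·3 + -1·1 = 0
  a_8 = 0·0 + -1·0 + 0·-1 + -1·3 = -3
  a_9 = 0·-3 + -1·0 + 0·0 + -1·-1 = 1
  a_10 = 0·1 + -1·-3 + 0·0 + -1·0 = 3
  a_11 = 0·3 + -1·1 + 0·-3 + -1·0 = -1
  a_12 = 0·-1 + -1·3 + 0·1 + -1·-3 = 0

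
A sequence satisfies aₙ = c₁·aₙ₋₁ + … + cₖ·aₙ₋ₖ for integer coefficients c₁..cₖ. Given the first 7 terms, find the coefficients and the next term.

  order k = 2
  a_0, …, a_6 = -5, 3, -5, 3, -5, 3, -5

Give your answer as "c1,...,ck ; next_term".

0,1 ; 3

  a_2 = 0·3 + 1·-5 = -5
  a_3 = 0·-5 + 1·3 = 3
  a_4 = 0·3 + 1·-5 = -5
  a_5 = 0·-5 + 1·3 = 3
  a_6 = 0·3 + 1·-5 = -5
  a_7 = 0·-5 + 1·3 = 3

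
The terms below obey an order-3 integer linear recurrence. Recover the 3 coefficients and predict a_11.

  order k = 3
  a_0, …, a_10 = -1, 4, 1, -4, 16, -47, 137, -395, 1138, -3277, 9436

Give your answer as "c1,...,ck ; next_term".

-3,0,1 ; -27170

  a_3 = -3·1 + 0·4 + 1·-1 = -4
  a_4 = -3·-4 + 0·1 + 1·4 = 16
  a_5 = -3·16 + 0·-4 + 1·1 = -47
  a_6 = -3·-47 + 0·16 + 1·-4 = 137
  a_7 = -3·137 + 0·-47 + 1·16 = -395
  a_8 = -3·-395 + 0·137 + 1·-47 = 1138
  a_9 = -3·1138 + 0·-395 + 1·137 = -3277
  a_10 = -3·-3277 + 0·1138 + 1·-395 = 9436
  a_11 = -3·9436 + 0·-3277 + 1·1138 = -27170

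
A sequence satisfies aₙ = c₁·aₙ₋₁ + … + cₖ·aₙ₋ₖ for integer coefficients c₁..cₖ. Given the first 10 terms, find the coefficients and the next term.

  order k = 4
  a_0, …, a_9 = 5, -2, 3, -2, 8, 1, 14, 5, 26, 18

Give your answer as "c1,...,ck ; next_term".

  a_4 = 1·-2 + 1·3 + -1·-2 + 1·5 = 8
  a_5 = 1·8 + 1·-2 + -1·3 + 1·-2 = 1
  a_6 = 1·1 + 1·8 + -1·-2 + 1·3 = 14
  a_7 = 1·14 + 1·1 + -1·8 + 1·-2 = 5
  a_8 = 1·5 + 1·14 + -1·1 + 1·8 = 26
  a_9 = 1·26 + 1·5 + -1·14 + 1·1 = 18
  a_10 = 1·18 + 1·26 + -1·5 + 1·14 = 53

1,1,-1,1 ; 53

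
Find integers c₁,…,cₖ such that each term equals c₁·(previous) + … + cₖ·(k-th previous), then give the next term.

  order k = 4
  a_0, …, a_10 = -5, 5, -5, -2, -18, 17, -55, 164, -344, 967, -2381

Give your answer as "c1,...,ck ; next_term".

  a_4 = -1·-2 + 3·-5 + -3·5 + -2·-5 = -18
  a_5 = -1·-18 + 3·-2 + -3·-5 + -2·5 = 17
  a_6 = -1·17 + 3·-18 + -3·-2 + -2·-5 = -55
  a_7 = -1·-55 + 3·17 + -3·-18 + -2·-2 = 164
  a_8 = -1·164 + 3·-55 + -3·17 + -2·-18 = -344
  a_9 = -1·-344 + 3·164 + -3·-55 + -2·17 = 967
  a_10 = -1·967 + 3·-344 + -3·164 + -2·-55 = -2381
  a_11 = -1·-2381 + 3·967 + -3·-344 + -2·164 = 5986

-1,3,-3,-2 ; 5986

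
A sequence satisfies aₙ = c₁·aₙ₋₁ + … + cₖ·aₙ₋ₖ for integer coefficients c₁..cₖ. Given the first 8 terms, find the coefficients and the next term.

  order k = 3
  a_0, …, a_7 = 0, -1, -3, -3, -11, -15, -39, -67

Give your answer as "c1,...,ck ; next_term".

0,3,2 ; -147

  a_3 = 0·-3 + 3·-1 + 2·0 = -3
  a_4 = 0·-3 + 3·-3 + 2·-1 = -11
  a_5 = 0·-11 + 3·-3 + 2·-3 = -15
  a_6 = 0·-15 + 3·-11 + 2·-3 = -39
  a_7 = 0·-39 + 3·-15 + 2·-11 = -67
  a_8 = 0·-67 + 3·-39 + 2·-15 = -147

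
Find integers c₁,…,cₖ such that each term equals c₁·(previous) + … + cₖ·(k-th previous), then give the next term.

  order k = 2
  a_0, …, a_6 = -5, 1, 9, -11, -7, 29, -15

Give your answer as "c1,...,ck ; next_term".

-1,-2 ; -43

  a_2 = -1·1 + -2·-5 = 9
  a_3 = -1·9 + -2·1 = -11
  a_4 = -1·-11 + -2·9 = -7
  a_5 = -1·-7 + -2·-11 = 29
  a_6 = -1·29 + -2·-7 = -15
  a_7 = -1·-15 + -2·29 = -43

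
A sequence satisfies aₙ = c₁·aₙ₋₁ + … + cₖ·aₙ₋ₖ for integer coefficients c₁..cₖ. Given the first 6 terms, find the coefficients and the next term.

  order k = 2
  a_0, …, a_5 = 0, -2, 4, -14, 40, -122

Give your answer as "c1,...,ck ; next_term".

-2,3 ; 364

  a_2 = -2·-2 + 3·0 = 4
  a_3 = -2·4 + 3·-2 = -14
  a_4 = -2·-14 + 3·4 = 40
  a_5 = -2·40 + 3·-14 = -122
  a_6 = -2·-122 + 3·40 = 364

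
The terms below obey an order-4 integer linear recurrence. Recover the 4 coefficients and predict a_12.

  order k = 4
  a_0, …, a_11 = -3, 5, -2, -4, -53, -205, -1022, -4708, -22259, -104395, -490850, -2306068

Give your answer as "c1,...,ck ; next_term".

  a_4 = 4·-4 + 4·-2 + -4·5 + 3·-3 = -53
  a_5 = 4·-53 + 4·-4 + -4·-2 + 3·5 = -205
  a_6 = 4·-205 + 4·-53 + -4·-4 + 3·-2 = -1022
  a_7 = 4·-1022 + 4·-205 + -4·-53 + 3·-4 = -4708
  a_8 = 4·-4708 + 4·-1022 + -4·-205 + 3·-53 = -22259
  a_9 = 4·-22259 + 4·-4708 + -4·-1022 + 3·-205 = -104395
  a_10 = 4·-104395 + 4·-22259 + -4·-4708 + 3·-1022 = -490850
  a_11 = 4·-490850 + 4·-104395 + -4·-22259 + 3·-4708 = -2306068
  a_12 = 4·-2306068 + 4·-490850 + -4·-104395 + 3·-22259 = -10836869

4,4,-4,3 ; -10836869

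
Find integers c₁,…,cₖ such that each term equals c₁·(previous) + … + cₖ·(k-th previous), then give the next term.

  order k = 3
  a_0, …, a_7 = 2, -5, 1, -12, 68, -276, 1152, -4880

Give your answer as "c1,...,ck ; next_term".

-4,0,-4 ; 20624

  a_3 = -4·1 + 0·-5 + -4·2 = -12
  a_4 = -4·-12 + 0·1 + -4·-5 = 68
  a_5 = -4·68 + 0·-12 + -4·1 = -276
  a_6 = -4·-276 + 0·68 + -4·-12 = 1152
  a_7 = -4·1152 + 0·-276 + -4·68 = -4880
  a_8 = -4·-4880 + 0·1152 + -4·-276 = 20624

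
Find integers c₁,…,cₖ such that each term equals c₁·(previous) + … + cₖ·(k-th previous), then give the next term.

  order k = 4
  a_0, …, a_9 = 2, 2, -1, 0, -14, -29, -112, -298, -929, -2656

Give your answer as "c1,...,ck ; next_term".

  a_4 = 2·0 + 4·-1 + -3·2 + -2·2 = -14
  a_5 = 2·-14 + 4·0 + -3·-1 + -2·2 = -29
  a_6 = 2·-29 + 4·-14 + -3·0 + -2·-1 = -112
  a_7 = 2·-112 + 4·-29 + -3·-14 + -2·0 = -298
  a_8 = 2·-298 + 4·-112 + -3·-29 + -2·-14 = -929
  a_9 = 2·-929 + 4·-298 + -3·-112 + -2·-29 = -2656
  a_10 = 2·-2656 + 4·-929 + -3·-298 + -2·-112 = -7910

2,4,-3,-2 ; -7910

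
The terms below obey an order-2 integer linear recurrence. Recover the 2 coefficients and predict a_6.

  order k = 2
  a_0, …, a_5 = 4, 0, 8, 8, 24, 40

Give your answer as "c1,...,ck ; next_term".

1,2 ; 88

  a_2 = 1·0 + 2·4 = 8
  a_3 = 1·8 + 2·0 = 8
  a_4 = 1·8 + 2·8 = 24
  a_5 = 1·24 + 2·8 = 40
  a_6 = 1·40 + 2·24 = 88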